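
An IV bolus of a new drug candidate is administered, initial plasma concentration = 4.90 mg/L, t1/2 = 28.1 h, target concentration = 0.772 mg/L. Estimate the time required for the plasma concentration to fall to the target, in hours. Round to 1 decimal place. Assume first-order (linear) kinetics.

k = ln2 / t½ = 0.693147 / 28.1 = 0.02467 h⁻¹
t = ln(C₀ / C) / k = ln(4.900 / 0.772) / 0.02467
  = ln(6.347) / 0.02467 = 1.848 / 0.02467 = 74.91 h

74.9 h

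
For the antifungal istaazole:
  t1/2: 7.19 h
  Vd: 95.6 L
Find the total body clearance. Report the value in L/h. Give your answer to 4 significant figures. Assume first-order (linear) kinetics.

k = ln2 / t½ = 0.693147 / 7.19 = 0.09640 h⁻¹
CL = k × Vd = 0.09640 × 95.6 = 9.216 L/h

9.216 L/h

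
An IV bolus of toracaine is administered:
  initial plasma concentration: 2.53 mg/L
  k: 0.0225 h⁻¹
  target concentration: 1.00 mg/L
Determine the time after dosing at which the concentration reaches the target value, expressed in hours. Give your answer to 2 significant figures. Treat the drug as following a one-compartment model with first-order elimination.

t = ln(C₀ / C) / k = ln(2.530 / 1.00) / 0.02250
  = ln(2.530) / 0.02250 = 0.9282 / 0.02250 = 41.25 h

41 h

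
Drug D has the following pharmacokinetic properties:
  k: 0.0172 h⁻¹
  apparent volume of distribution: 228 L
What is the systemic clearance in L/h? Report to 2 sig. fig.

3.9 L/h

CL = k × Vd = 0.0172 × 228 = 3.922 L/h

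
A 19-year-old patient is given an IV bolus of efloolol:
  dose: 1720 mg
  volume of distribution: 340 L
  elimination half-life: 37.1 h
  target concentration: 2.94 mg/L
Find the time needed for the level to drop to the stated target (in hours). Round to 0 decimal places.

29 h

C₀ = Dose / Vd = 1720 / 340 = 5.059 mg/L
k = ln2 / t½ = 0.693147 / 37.1 = 0.01868 h⁻¹
t = ln(C₀ / C) / k = ln(5.059 / 2.94) / 0.01868
  = ln(1.721) / 0.01868 = 0.5429 / 0.01868 = 29.06 h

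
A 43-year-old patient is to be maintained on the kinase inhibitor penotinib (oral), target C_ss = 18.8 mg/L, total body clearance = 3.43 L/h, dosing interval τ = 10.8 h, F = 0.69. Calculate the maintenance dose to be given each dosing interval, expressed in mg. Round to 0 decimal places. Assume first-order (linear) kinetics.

1009 mg

At steady state, F × (Dose/τ) = Css × CL.
Dose = Css × CL × τ / F = 18.8 × 3.430 × 10.8 / 0.69 = 1009 mg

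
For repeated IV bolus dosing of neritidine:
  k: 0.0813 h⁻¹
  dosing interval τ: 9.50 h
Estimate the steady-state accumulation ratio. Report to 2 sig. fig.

1.9

e^(−kτ) = e^(−0.08130 × 9.50) = 0.4619
Accumulation ratio R = 1 / (1 − e^(−kτ)) = 1 / (1 − 0.4619) = 1.858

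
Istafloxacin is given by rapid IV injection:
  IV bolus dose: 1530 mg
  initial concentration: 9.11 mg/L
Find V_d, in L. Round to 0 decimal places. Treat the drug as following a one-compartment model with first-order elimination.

168 L

Vd = Dose / C₀ = 1530 / 9.11 = 167.9 L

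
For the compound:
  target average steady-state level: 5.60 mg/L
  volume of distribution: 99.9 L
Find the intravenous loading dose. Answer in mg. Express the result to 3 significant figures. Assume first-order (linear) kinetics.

LD = Css × Vd = 5.60 × 99.9 = 559.4 mg

559 mg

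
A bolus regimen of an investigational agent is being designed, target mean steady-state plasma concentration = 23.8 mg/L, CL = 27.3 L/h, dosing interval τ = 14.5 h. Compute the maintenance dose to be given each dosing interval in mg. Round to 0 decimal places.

9421 mg

At steady state, Dose/τ = Css × CL.
Dose = Css × CL × τ = 23.8 × 27.30 × 14.5 = 9421 mg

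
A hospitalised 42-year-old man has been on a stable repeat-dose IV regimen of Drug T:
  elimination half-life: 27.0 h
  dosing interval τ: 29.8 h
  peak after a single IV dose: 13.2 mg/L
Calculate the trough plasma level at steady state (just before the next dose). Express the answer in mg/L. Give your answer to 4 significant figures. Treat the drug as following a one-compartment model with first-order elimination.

11.49 mg/L

k = ln2 / t½ = 0.693147 / 27.0 = 0.02567 h⁻¹
e^(−kτ) = e^(−0.02567 × 29.8) = 0.4653
Accumulation ratio R = 1 / (1 − e^(−kτ)) = 1 / (1 − 0.4653) = 1.870
Steady-state trough = C₀ × R × e^(−kτ) = 13.2 × 1.870 × 0.4653 = 11.49 mg/L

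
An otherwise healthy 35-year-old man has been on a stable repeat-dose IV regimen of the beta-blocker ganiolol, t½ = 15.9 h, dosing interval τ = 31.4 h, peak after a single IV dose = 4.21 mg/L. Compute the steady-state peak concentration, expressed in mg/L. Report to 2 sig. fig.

5.6 mg/L

k = ln2 / t½ = 0.693147 / 15.9 = 0.04359 h⁻¹
e^(−kτ) = e^(−0.04359 × 31.4) = 0.2544
Accumulation ratio R = 1 / (1 − e^(−kτ)) = 1 / (1 − 0.2544) = 1.341
Steady-state peak = C₀ × R = 4.21 × 1.341 = 5.646 mg/L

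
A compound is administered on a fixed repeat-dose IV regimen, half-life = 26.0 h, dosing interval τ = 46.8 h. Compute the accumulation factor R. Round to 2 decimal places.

1.40

k = ln2 / t½ = 0.693147 / 26.0 = 0.02666 h⁻¹
e^(−kτ) = e^(−0.02666 × 46.8) = 0.2872
Accumulation ratio R = 1 / (1 − e^(−kτ)) = 1 / (1 − 0.2872) = 1.403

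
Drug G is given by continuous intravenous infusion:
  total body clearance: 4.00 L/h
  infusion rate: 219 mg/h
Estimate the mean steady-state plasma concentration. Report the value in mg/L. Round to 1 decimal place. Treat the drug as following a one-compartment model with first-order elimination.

54.8 mg/L

At steady state Css = R₀ / CL = 219 / 4.000 = 54.75 mg/L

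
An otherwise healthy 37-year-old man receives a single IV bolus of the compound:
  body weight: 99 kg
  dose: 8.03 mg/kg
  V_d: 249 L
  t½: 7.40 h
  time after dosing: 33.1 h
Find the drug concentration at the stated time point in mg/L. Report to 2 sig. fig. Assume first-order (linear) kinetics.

Total dose = 8.03 × 99 = 795.0 mg
C₀ = Dose / Vd = 795.0 / 249 = 3.193 mg/L
k = ln2 / t½ = 0.693147 / 7.40 = 0.09367 h⁻¹
C = C₀ · e^(−k·t) = 3.193 × e^(−0.09367 × 33.1)
  = 3.193 × 0.04503 = 0.1438 mg/L

0.14 mg/L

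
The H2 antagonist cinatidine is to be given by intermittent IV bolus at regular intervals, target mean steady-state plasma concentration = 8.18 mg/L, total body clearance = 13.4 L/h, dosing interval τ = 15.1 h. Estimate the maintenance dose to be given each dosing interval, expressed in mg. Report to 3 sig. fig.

At steady state, Dose/τ = Css × CL.
Dose = Css × CL × τ = 8.18 × 13.40 × 15.1 = 1655 mg

1660 mg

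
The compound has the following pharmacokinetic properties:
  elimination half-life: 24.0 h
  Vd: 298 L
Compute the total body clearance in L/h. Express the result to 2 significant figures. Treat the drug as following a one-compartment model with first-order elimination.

k = ln2 / t½ = 0.693147 / 24.0 = 0.02888 h⁻¹
CL = k × Vd = 0.02888 × 298 = 8.606 L/h

8.6 L/h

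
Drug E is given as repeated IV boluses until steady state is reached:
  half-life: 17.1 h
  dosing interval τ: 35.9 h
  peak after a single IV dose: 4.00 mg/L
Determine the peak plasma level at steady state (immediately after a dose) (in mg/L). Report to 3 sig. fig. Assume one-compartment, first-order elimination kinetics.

5.22 mg/L

k = ln2 / t½ = 0.693147 / 17.1 = 0.04053 h⁻¹
e^(−kτ) = e^(−0.04053 × 35.9) = 0.2334
Accumulation ratio R = 1 / (1 − e^(−kτ)) = 1 / (1 − 0.2334) = 1.304
Steady-state peak = C₀ × R = 4.00 × 1.304 = 5.216 mg/L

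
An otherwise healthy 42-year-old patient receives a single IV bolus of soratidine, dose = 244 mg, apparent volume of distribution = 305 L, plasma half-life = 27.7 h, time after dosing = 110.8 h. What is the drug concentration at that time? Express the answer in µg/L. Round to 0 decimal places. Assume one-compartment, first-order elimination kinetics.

50 µg/L

C₀ = Dose / Vd = 244.0 / 305 = 0.8000 mg/L
k = ln2 / t½ = 0.693147 / 27.7 = 0.02502 h⁻¹
t / t½ = 110.8 / 27.7 = 4 half-lives
C = C₀ × (1/2)^4 = 0.8000 × 0.06250 = 0.05000 mg/L
Convert: 0.05000 mg/L × 1000 = 50.00 µg/L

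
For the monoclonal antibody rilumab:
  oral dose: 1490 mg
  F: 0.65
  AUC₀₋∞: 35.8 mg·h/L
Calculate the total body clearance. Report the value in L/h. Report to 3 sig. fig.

CL = F·Dose / AUC = 0.65 × 1490 / 35.8 = 27.05 L/h

27.1 L/h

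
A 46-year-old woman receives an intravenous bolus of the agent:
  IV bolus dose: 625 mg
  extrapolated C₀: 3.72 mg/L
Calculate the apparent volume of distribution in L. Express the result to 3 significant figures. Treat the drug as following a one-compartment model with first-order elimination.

Vd = Dose / C₀ = 625.0 / 3.72 = 168.0 L

168 L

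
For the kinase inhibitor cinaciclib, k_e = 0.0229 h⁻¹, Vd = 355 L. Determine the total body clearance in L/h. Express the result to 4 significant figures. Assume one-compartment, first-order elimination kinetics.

8.130 L/h

CL = k × Vd = 0.0229 × 355 = 8.130 L/h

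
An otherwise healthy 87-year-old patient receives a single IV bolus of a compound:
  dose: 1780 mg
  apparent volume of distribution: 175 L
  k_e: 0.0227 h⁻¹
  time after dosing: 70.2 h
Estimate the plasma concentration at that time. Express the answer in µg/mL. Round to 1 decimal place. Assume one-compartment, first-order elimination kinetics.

2.1 µg/mL

C₀ = Dose / Vd = 1780 / 175 = 10.17 mg/L
C = C₀ · e^(−k·t) = 10.17 × e^(−0.02270 × 70.2)
  = 10.17 × 0.2032 = 2.067 mg/L
(2.067 mg/L = 2.067 µg/mL)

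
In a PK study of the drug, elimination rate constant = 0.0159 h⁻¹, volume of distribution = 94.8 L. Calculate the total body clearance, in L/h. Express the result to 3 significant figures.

CL = k × Vd = 0.0159 × 94.8 = 1.507 L/h

1.51 L/h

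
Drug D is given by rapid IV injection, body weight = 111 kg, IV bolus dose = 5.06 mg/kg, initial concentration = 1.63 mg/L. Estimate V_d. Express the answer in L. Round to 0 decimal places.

345 L

Dose = 5.06 × 111 = 561.7 mg
Vd = Dose / C₀ = 561.7 / 1.63 = 344.6 L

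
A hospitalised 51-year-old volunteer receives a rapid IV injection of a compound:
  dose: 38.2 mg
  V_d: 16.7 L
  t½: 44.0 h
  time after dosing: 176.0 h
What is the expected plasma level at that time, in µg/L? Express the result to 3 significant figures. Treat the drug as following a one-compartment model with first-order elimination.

143 µg/L

C₀ = Dose / Vd = 38.20 / 16.7 = 2.287 mg/L
k = ln2 / t½ = 0.693147 / 44.0 = 0.01575 h⁻¹
t / t½ = 176.0 / 44.0 = 4 half-lives
C = C₀ × (1/2)^4 = 2.287 × 0.06250 = 0.1429 mg/L
Convert: 0.1429 mg/L × 1000 = 142.9 µg/L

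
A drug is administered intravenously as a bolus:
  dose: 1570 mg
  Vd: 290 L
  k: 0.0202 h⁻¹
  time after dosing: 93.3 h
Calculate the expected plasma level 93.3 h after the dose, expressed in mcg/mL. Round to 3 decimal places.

C₀ = Dose / Vd = 1570 / 290 = 5.414 mg/L
C = C₀ · e^(−k·t) = 5.414 × e^(−0.02020 × 93.3)
  = 5.414 × 0.1519 = 0.8224 mg/L
(0.8224 mg/L = 0.8224 mcg/mL)

0.822 mcg/mL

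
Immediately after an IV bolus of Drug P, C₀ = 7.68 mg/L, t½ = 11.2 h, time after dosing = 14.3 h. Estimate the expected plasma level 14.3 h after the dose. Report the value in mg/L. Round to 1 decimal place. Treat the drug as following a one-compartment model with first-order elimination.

k = ln2 / t½ = 0.693147 / 11.2 = 0.06189 h⁻¹
C = C₀ · e^(−k·t) = 7.680 × e^(−0.06189 × 14.3)
  = 7.680 × 0.4127 = 3.170 mg/L

3.2 mg/L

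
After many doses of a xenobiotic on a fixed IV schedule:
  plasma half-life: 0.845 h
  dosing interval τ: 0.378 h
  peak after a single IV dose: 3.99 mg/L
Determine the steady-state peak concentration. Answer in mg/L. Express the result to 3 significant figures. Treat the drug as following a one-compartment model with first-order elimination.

15.0 mg/L

k = ln2 / t½ = 0.693147 / 0.845 = 0.8203 h⁻¹
e^(−kτ) = e^(−0.8203 × 0.378) = 0.7334
Accumulation ratio R = 1 / (1 − e^(−kτ)) = 1 / (1 − 0.7334) = 3.751
Steady-state peak = C₀ × R = 3.99 × 3.751 = 14.97 mg/L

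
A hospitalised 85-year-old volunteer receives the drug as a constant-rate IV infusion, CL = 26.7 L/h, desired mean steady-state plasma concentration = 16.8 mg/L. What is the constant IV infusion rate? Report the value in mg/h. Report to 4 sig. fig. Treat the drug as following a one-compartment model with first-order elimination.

At steady state, infusion rate R₀ = Css × CL = 16.8 × 26.70 = 448.6 mg/h

448.6 mg/h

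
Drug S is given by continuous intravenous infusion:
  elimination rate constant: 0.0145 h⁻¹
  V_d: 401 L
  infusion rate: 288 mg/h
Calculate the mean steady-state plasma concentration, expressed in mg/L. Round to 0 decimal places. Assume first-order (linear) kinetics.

CL = k × Vd = 0.01450 × 401 = 5.815 L/h
At steady state Css = R₀ / CL = 288 / 5.815 = 49.53 mg/L

50 mg/L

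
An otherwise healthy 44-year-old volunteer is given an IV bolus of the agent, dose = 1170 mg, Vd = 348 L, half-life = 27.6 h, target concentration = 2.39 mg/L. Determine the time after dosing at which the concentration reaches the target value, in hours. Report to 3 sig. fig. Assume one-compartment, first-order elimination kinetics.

C₀ = Dose / Vd = 1170 / 348 = 3.362 mg/L
k = ln2 / t½ = 0.693147 / 27.6 = 0.02511 h⁻¹
t = ln(C₀ / C) / k = ln(3.362 / 2.39) / 0.02511
  = ln(1.407) / 0.02511 = 0.3415 / 0.02511 = 13.60 h

13.6 h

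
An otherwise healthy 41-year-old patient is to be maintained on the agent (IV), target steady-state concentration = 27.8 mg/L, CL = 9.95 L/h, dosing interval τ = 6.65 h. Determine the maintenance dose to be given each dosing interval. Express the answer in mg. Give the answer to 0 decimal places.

1839 mg

At steady state, Dose/τ = Css × CL.
Dose = Css × CL × τ = 27.8 × 9.950 × 6.65 = 1839 mg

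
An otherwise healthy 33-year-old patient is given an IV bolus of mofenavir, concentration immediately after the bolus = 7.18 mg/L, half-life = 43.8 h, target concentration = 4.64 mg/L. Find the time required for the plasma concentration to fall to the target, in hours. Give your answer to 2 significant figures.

28 h

k = ln2 / t½ = 0.693147 / 43.8 = 0.01583 h⁻¹
t = ln(C₀ / C) / k = ln(7.180 / 4.64) / 0.01583
  = ln(1.547) / 0.01583 = 0.4363 / 0.01583 = 27.56 h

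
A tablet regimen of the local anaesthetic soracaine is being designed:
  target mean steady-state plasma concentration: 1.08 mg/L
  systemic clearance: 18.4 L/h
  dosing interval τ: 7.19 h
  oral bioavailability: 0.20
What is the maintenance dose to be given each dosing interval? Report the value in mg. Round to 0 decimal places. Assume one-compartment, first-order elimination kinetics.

At steady state, F × (Dose/τ) = Css × CL.
Dose = Css × CL × τ / F = 1.08 × 18.40 × 7.19 / 0.20 = 714.4 mg

714 mg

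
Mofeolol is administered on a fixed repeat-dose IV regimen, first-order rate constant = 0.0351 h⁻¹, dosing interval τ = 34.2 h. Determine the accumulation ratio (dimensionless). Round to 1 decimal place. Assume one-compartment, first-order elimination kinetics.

1.4

e^(−kτ) = e^(−0.03510 × 34.2) = 0.3011
Accumulation ratio R = 1 / (1 − e^(−kτ)) = 1 / (1 − 0.3011) = 1.431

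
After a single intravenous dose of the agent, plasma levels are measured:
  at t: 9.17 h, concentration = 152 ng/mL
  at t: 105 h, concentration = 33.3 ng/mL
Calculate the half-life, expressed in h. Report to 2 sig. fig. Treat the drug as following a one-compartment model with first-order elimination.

k = ln(C₁/C₂) / (t₂ − t₁) = ln(152/33.3) / (105 − 9.17)
  = 1.518 / 95.83 = 0.01584 h⁻¹
t½ = ln2 / k = 0.693147 / 0.01584 = 43.76 h

44 h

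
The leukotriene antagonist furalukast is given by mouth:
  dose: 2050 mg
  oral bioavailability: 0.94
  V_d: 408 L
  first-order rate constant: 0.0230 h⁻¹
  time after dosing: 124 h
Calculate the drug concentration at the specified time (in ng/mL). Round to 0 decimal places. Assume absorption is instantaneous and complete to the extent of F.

273 ng/mL

Amount reaching circulation = F × Dose = 0.94 × 2050 = 1927 mg
C₀ = F·Dose / Vd = 1927 / 408 = 4.723 mg/L
C = C₀ · e^(−k·t) = 4.723 × e^(−0.02300 × 124)
  = 4.723 × 0.05773 = 0.2727 mg/L
Convert: 0.2727 mg/L × 1000 = 272.7 ng/mL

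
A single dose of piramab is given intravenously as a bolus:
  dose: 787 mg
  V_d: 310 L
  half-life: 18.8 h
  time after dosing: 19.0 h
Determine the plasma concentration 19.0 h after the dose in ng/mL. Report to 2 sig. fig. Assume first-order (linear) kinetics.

1300 ng/mL

C₀ = Dose / Vd = 787.0 / 310 = 2.539 mg/L
k = ln2 / t½ = 0.693147 / 18.8 = 0.03687 h⁻¹
C = C₀ · e^(−k·t) = 2.539 × e^(−0.03687 × 19.0)
  = 2.539 × 0.4963 = 1.260 mg/L
Convert: 1.260 mg/L × 1000 = 1260 ng/mL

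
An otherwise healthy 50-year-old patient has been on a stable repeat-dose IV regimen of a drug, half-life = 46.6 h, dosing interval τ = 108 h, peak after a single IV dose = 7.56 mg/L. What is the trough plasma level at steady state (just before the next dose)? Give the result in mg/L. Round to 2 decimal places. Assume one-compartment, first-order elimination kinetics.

1.90 mg/L

k = ln2 / t½ = 0.693147 / 46.6 = 0.01487 h⁻¹
e^(−kτ) = e^(−0.01487 × 108) = 0.2007
Accumulation ratio R = 1 / (1 − e^(−kτ)) = 1 / (1 − 0.2007) = 1.251
Steady-state trough = C₀ × R × e^(−kτ) = 7.56 × 1.251 × 0.2007 = 1.898 mg/L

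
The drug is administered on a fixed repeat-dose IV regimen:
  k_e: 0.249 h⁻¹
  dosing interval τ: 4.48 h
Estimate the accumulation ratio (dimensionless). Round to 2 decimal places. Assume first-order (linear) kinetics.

e^(−kτ) = e^(−0.2490 × 4.48) = 0.3277
Accumulation ratio R = 1 / (1 − e^(−kτ)) = 1 / (1 − 0.3277) = 1.487

1.49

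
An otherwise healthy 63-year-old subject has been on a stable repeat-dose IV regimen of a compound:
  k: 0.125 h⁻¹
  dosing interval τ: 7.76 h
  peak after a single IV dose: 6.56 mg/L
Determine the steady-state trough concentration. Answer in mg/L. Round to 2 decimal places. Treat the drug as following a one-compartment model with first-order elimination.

e^(−kτ) = e^(−0.1250 × 7.76) = 0.3791
Accumulation ratio R = 1 / (1 − e^(−kτ)) = 1 / (1 − 0.3791) = 1.611
Steady-state trough = C₀ × R × e^(−kτ) = 6.56 × 1.611 × 0.3791 = 4.006 mg/L

4.01 mg/L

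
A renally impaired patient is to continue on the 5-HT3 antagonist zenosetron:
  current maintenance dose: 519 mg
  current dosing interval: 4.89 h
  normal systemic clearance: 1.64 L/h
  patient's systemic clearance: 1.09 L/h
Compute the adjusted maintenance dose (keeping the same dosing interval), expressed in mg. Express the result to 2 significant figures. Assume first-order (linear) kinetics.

340 mg

To keep the same average steady-state level, dosing rate must scale with clearance.
CL ratio = 1.09 / 1.64 = 0.6646
New dose (same interval) = 519 × 0.6646 = 344.9 mg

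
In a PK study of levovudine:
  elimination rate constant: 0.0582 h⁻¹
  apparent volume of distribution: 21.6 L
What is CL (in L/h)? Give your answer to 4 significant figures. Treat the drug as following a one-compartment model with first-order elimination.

CL = k × Vd = 0.0582 × 21.6 = 1.257 L/h

1.257 L/h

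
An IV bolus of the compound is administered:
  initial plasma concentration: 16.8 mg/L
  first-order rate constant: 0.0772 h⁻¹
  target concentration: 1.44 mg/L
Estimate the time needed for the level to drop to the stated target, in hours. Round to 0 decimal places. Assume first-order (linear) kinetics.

t = ln(C₀ / C) / k = ln(16.80 / 1.44) / 0.07720
  = ln(11.67) / 0.07720 = 2.457 / 0.07720 = 31.83 h

32 h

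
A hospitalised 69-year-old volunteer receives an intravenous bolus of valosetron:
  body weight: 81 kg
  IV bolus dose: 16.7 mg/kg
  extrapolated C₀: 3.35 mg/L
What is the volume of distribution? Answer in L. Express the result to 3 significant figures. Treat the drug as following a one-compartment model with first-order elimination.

Dose = 16.7 × 81 = 1353 mg
Vd = Dose / C₀ = 1353 / 3.35 = 403.9 L

404 L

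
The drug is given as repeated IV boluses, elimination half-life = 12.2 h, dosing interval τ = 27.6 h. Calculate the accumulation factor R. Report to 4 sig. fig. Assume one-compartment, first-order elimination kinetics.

1.263

k = ln2 / t½ = 0.693147 / 12.2 = 0.05682 h⁻¹
e^(−kτ) = e^(−0.05682 × 27.6) = 0.2084
Accumulation ratio R = 1 / (1 − e^(−kτ)) = 1 / (1 − 0.2084) = 1.263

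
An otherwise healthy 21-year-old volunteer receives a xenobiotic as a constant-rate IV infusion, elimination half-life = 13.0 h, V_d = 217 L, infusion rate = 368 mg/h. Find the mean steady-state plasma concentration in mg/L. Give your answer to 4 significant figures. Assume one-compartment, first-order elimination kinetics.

31.81 mg/L

k = ln2 / t½ = 0.693147 / 13.0 = 0.05332 h⁻¹
CL = k × Vd = 0.05332 × 217 = 11.57 L/h
At steady state Css = R₀ / CL = 368 / 11.57 = 31.81 mg/L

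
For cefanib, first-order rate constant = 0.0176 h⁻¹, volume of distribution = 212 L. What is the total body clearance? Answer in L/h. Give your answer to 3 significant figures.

CL = k × Vd = 0.0176 × 212 = 3.731 L/h

3.73 L/h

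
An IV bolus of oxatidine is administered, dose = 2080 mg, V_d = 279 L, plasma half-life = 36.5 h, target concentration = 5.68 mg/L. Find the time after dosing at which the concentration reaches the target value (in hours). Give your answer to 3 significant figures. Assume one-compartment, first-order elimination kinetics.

14.3 h

C₀ = Dose / Vd = 2080 / 279 = 7.455 mg/L
k = ln2 / t½ = 0.693147 / 36.5 = 0.01899 h⁻¹
t = ln(C₀ / C) / k = ln(7.455 / 5.68) / 0.01899
  = ln(1.313) / 0.01899 = 0.2723 / 0.01899 = 14.34 h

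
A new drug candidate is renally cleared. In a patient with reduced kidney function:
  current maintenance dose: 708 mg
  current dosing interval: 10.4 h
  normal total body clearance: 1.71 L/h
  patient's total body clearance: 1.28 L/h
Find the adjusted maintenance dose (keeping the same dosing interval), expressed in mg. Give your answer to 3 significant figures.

530 mg

To keep the same average steady-state level, dosing rate must scale with clearance.
CL ratio = 1.28 / 1.71 = 0.7485
New dose (same interval) = 708 × 0.7485 = 529.9 mg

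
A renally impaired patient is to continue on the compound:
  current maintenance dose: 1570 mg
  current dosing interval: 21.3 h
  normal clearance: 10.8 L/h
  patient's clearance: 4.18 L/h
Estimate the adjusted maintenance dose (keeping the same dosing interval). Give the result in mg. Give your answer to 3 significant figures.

To keep the same average steady-state level, dosing rate must scale with clearance.
CL ratio = 4.18 / 10.8 = 0.3870
New dose (same interval) = 1570 × 0.3870 = 607.6 mg

608 mg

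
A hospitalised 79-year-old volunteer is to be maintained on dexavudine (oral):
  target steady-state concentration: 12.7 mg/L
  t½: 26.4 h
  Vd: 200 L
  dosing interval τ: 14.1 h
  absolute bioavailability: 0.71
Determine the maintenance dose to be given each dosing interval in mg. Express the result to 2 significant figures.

k = ln2 / t½ = 0.693147 / 26.4 = 0.02626 h⁻¹
CL = k × Vd = 0.02626 × 200 = 5.252 L/h
At steady state, F × (Dose/τ) = Css × CL.
Dose = Css × CL × τ / F = 12.7 × 5.252 × 14.1 / 0.71 = 1325 mg

1300 mg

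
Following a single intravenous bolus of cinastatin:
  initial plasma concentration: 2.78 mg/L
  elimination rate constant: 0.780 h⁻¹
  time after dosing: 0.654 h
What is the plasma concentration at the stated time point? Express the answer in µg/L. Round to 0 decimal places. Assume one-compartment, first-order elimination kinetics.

C = C₀ · e^(−k·t) = 2.780 × e^(−0.7800 × 0.654)
  = 2.780 × 0.6004 = 1.669 mg/L
Convert: 1.669 mg/L × 1000 = 1669 µg/L

1669 µg/L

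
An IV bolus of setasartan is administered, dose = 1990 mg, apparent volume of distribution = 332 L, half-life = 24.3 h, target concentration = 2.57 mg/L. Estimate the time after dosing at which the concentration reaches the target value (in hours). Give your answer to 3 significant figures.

C₀ = Dose / Vd = 1990 / 332 = 5.994 mg/L
k = ln2 / t½ = 0.693147 / 24.3 = 0.02852 h⁻¹
t = ln(C₀ / C) / k = ln(5.994 / 2.57) / 0.02852
  = ln(2.332) / 0.02852 = 0.8467 / 0.02852 = 29.69 h

29.7 h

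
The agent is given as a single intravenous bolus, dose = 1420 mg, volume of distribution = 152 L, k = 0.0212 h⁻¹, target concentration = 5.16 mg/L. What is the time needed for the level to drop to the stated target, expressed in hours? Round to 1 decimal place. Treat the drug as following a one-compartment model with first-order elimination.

28.0 h

C₀ = Dose / Vd = 1420 / 152 = 9.342 mg/L
t = ln(C₀ / C) / k = ln(9.342 / 5.16) / 0.02120
  = ln(1.810) / 0.02120 = 0.5933 / 0.02120 = 27.99 h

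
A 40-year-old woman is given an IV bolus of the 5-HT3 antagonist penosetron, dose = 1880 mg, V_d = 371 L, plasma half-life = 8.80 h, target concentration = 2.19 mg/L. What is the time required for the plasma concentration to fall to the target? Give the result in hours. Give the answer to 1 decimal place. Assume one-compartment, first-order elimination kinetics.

10.7 h

C₀ = Dose / Vd = 1880 / 371 = 5.067 mg/L
k = ln2 / t½ = 0.693147 / 8.80 = 0.07877 h⁻¹
t = ln(C₀ / C) / k = ln(5.067 / 2.19) / 0.07877
  = ln(2.314) / 0.07877 = 0.8390 / 0.07877 = 10.65 h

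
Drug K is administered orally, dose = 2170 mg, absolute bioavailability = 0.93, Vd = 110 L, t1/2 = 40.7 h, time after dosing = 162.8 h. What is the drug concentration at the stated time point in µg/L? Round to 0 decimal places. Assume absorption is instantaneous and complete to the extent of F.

1147 µg/L

Amount reaching circulation = F × Dose = 0.93 × 2170 = 2018 mg
C₀ = F·Dose / Vd = 2018 / 110 = 18.35 mg/L
k = ln2 / t½ = 0.693147 / 40.7 = 0.01703 h⁻¹
t / t½ = 162.8 / 40.7 = 4 half-lives
C = C₀ × (1/2)^4 = 18.35 × 0.06250 = 1.147 mg/L
Convert: 1.147 mg/L × 1000 = 1147 µg/L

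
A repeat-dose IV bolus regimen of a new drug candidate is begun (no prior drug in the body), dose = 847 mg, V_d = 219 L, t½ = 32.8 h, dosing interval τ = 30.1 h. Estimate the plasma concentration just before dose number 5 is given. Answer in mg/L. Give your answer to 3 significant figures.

C₀ per dose = Dose / Vd = 847 / 219 = 3.868 mg/L
k = ln2 / t½ = 0.693147 / 32.8 = 0.02113 h⁻¹
Fraction remaining after one interval: r = e^(−kτ) = e^(−0.02113 × 30.1) = 0.5294
Before dose 5, 4 doses have been given (aged 1τ, 2τ, 3τ, 4τ).
C_trough = C₀ × (r + r² + … + r^4) = C₀ × r(1−r^4)/(1−r)
        = 3.868 × 0.5294 × (1 − 0.07855) / (1 − 0.5294) = 4.010 mg/L

4.01 mg/L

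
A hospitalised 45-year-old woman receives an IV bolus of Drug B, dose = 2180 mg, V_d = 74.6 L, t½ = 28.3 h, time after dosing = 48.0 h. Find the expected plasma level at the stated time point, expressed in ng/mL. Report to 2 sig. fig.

C₀ = Dose / Vd = 2180 / 74.6 = 29.22 mg/L
k = ln2 / t½ = 0.693147 / 28.3 = 0.02449 h⁻¹
C = C₀ · e^(−k·t) = 29.22 × e^(−0.02449 × 48.0)
  = 29.22 × 0.3087 = 9.020 mg/L
Convert: 9.020 mg/L × 1000 = 9020 ng/mL

9000 ng/mL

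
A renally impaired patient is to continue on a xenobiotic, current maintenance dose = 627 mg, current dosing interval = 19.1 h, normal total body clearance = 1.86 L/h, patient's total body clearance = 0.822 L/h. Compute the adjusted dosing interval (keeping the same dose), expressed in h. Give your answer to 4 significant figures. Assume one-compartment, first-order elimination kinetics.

43.22 h

To keep the same average steady-state level, dosing rate must scale with clearance.
CL ratio = 0.822 / 1.86 = 0.4419
New interval (same dose) = 19.1 / 0.4419 = 43.22 h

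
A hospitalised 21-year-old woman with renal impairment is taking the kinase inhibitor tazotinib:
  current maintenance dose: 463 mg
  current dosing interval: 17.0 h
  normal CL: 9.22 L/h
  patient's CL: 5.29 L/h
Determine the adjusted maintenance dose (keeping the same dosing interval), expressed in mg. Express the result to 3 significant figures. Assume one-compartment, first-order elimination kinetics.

To keep the same average steady-state level, dosing rate must scale with clearance.
CL ratio = 5.29 / 9.22 = 0.5738
New dose (same interval) = 463 × 0.5738 = 265.7 mg

266 mg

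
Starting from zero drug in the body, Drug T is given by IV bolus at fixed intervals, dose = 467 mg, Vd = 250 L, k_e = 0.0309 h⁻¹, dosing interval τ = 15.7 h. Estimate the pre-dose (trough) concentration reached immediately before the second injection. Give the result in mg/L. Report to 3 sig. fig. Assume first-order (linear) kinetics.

1.15 mg/L

C₀ per dose = Dose / Vd = 467 / 250 = 1.868 mg/L
Fraction remaining after one interval: r = e^(−kτ) = e^(−0.03090 × 15.7) = 0.6156
Before dose 2, 1 dose has been given (aged 1τ).
C_trough = C₀ × r = 1.868 × 0.6156 = 1.150 mg/L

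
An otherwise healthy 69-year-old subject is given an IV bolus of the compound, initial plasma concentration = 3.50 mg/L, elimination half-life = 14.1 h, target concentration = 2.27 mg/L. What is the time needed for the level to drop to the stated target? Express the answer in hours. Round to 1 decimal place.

k = ln2 / t½ = 0.693147 / 14.1 = 0.04916 h⁻¹
t = ln(C₀ / C) / k = ln(3.500 / 2.27) / 0.04916
  = ln(1.542) / 0.04916 = 0.4331 / 0.04916 = 8.810 h

8.8 h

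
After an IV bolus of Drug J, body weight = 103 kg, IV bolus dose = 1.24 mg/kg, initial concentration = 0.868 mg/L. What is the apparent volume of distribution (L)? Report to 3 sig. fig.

147 L

Dose = 1.24 × 103 = 127.7 mg
Vd = Dose / C₀ = 127.7 / 0.868 = 147.1 L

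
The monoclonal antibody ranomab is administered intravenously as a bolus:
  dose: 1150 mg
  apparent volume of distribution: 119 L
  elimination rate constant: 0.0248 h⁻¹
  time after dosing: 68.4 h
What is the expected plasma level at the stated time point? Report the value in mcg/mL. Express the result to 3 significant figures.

1.77 mcg/mL

C₀ = Dose / Vd = 1150 / 119 = 9.664 mg/L
C = C₀ · e^(−k·t) = 9.664 × e^(−0.02480 × 68.4)
  = 9.664 × 0.1834 = 1.772 mg/L
(1.772 mg/L = 1.772 mcg/mL)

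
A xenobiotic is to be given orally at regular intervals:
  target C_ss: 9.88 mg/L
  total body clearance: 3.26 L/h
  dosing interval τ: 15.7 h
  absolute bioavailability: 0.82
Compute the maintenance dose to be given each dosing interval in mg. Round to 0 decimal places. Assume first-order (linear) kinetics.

At steady state, F × (Dose/τ) = Css × CL.
Dose = Css × CL × τ / F = 9.88 × 3.260 × 15.7 / 0.82 = 616.7 mg

617 mg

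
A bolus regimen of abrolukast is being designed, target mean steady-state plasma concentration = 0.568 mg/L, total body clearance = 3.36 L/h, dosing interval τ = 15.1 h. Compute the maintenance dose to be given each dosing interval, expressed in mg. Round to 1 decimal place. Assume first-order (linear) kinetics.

28.8 mg

At steady state, Dose/τ = Css × CL.
Dose = Css × CL × τ = 0.568 × 3.360 × 15.1 = 28.82 mg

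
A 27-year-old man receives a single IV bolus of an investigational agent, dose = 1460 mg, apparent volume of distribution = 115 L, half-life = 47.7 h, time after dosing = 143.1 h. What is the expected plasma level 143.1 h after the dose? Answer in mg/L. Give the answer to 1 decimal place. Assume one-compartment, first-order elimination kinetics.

1.6 mg/L

C₀ = Dose / Vd = 1460 / 115 = 12.70 mg/L
k = ln2 / t½ = 0.693147 / 47.7 = 0.01453 h⁻¹
t / t½ = 143.1 / 47.7 = 3 half-lives
C = C₀ × (1/2)^3 = 12.70 × 0.1250 = 1.588 mg/L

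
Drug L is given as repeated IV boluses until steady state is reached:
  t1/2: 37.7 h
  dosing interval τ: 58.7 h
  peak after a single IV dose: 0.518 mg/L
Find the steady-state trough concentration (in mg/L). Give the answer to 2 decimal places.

k = ln2 / t½ = 0.693147 / 37.7 = 0.01839 h⁻¹
e^(−kτ) = e^(−0.01839 × 58.7) = 0.3398
Accumulation ratio R = 1 / (1 − e^(−kτ)) = 1 / (1 − 0.3398) = 1.515
Steady-state trough = C₀ × R × e^(−kτ) = 0.518 × 1.515 × 0.3398 = 0.2667 mg/L

0.27 mg/L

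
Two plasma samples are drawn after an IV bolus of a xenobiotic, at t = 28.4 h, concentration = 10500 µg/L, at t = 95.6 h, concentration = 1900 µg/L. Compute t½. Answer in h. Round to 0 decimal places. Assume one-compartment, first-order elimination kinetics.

27 h

k = ln(C₁/C₂) / (t₂ − t₁) = ln(10500/1900) / (95.6 − 28.4)
  = 1.710 / 67.20 = 0.02545 h⁻¹
t½ = ln2 / k = 0.693147 / 0.02545 = 27.24 h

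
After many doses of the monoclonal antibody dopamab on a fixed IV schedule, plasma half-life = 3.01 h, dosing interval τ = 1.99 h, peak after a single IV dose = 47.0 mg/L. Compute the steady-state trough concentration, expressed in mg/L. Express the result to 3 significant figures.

80.9 mg/L

k = ln2 / t½ = 0.693147 / 3.01 = 0.2303 h⁻¹
e^(−kτ) = e^(−0.2303 × 1.99) = 0.6324
Accumulation ratio R = 1 / (1 − e^(−kτ)) = 1 / (1 − 0.6324) = 2.720
Steady-state trough = C₀ × R × e^(−kτ) = 47.0 × 2.720 × 0.6324 = 80.85 mg/L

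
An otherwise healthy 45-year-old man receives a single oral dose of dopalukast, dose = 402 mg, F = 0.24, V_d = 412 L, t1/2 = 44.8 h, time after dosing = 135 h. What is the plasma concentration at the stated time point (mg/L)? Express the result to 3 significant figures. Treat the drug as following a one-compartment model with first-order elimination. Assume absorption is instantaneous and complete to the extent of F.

0.0290 mg/L

Amount reaching circulation = F × Dose = 0.24 × 402.0 = 96.48 mg
C₀ = F·Dose / Vd = 96.48 / 412 = 0.2342 mg/L
k = ln2 / t½ = 0.693147 / 44.8 = 0.01547 h⁻¹
C = C₀ · e^(−k·t) = 0.2342 × e^(−0.01547 × 135)
  = 0.2342 × 0.1239 = 0.02902 mg/L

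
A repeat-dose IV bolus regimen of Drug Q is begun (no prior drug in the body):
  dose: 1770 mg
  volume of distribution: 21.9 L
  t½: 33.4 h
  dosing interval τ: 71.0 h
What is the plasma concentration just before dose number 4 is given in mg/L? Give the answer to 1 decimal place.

C₀ per dose = Dose / Vd = 1770 / 21.9 = 80.82 mg/L
k = ln2 / t½ = 0.693147 / 33.4 = 0.02075 h⁻¹
Fraction remaining after one interval: r = e^(−kτ) = e^(−0.02075 × 71.0) = 0.2292
Before dose 4, 3 doses have been given (aged 1τ, 2τ, 3τ).
C_trough = C₀ × (r + r² + … + r^3) = C₀ × r(1−r^3)/(1−r)
        = 80.82 × 0.2292 × (1 − 0.01204) / (1 − 0.2292) = 23.74 mg/L

23.7 mg/L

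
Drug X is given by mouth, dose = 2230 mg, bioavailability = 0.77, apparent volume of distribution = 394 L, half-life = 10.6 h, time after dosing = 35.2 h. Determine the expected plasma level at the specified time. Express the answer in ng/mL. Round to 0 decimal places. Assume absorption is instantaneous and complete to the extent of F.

436 ng/mL

Amount reaching circulation = F × Dose = 0.77 × 2230 = 1717 mg
C₀ = F·Dose / Vd = 1717 / 394 = 4.358 mg/L
k = ln2 / t½ = 0.693147 / 10.6 = 0.06539 h⁻¹
C = C₀ · e^(−k·t) = 4.358 × e^(−0.06539 × 35.2)
  = 4.358 × 0.1001 = 0.4362 mg/L
Convert: 0.4362 mg/L × 1000 = 436.2 ng/mL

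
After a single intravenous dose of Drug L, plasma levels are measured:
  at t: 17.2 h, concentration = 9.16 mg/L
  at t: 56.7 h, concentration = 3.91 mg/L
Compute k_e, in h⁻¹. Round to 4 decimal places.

k = ln(C₁/C₂) / (t₂ − t₁) = ln(9.16/3.91) / (56.7 − 17.2)
  = 0.8513 / 39.50 = 0.02155 h⁻¹

0.0216 h⁻¹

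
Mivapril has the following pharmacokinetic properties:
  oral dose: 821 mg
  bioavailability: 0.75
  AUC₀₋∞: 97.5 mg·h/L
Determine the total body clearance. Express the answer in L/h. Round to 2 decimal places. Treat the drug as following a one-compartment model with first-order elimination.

CL = F·Dose / AUC = 0.75 × 821 / 97.5 = 6.315 L/h

6.32 L/h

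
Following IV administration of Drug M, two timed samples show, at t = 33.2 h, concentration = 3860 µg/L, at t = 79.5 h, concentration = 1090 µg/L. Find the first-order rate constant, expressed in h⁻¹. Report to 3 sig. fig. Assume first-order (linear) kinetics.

0.0273 h⁻¹

k = ln(C₁/C₂) / (t₂ − t₁) = ln(3860/1090) / (79.5 − 33.2)
  = 1.264 / 46.30 = 0.02730 h⁻¹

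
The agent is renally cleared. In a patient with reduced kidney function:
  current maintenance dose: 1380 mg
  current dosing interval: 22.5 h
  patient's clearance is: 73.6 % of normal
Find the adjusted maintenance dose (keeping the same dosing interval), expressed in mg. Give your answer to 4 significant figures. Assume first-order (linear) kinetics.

1016 mg

To keep the same average steady-state level, dosing rate must scale with clearance.
CL ratio = 73.6 / 100 = 0.7360
New dose (same interval) = 1380 × 0.7360 = 1016 mg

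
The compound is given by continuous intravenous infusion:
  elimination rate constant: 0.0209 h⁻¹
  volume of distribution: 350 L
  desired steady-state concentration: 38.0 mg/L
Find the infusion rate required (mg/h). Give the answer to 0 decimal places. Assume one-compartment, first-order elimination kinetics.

278 mg/h

CL = k × Vd = 0.02090 × 350 = 7.315 L/h
At steady state, infusion rate R₀ = Css × CL = 38.0 × 7.315 = 278.0 mg/h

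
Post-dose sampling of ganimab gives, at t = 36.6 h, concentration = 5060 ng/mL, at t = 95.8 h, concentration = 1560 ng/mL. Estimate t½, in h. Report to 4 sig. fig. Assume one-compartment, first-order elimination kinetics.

34.87 h

k = ln(C₁/C₂) / (t₂ − t₁) = ln(5060/1560) / (95.8 − 36.6)
  = 1.177 / 59.20 = 0.01988 h⁻¹
t½ = ln2 / k = 0.693147 / 0.01988 = 34.87 h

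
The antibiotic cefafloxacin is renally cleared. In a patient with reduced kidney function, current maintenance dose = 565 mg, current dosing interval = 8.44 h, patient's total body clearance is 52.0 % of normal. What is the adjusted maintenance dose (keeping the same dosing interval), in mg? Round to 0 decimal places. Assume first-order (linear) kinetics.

294 mg

To keep the same average steady-state level, dosing rate must scale with clearance.
CL ratio = 52.0 / 100 = 0.5200
New dose (same interval) = 565 × 0.5200 = 293.8 mg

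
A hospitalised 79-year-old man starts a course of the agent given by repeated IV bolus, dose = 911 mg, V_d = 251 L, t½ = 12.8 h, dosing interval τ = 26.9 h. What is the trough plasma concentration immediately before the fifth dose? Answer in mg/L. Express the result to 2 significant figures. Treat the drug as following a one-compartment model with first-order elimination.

C₀ per dose = Dose / Vd = 911 / 251 = 3.629 mg/L
k = ln2 / t½ = 0.693147 / 12.8 = 0.05415 h⁻¹
Fraction remaining after one interval: r = e^(−kτ) = e^(−0.05415 × 26.9) = 0.2330
Before dose 5, 4 doses have been given (aged 1τ, 2τ, 3τ, 4τ).
C_trough = C₀ × (r + r² + … + r^4) = C₀ × r(1−r^4)/(1−r)
        = 3.629 × 0.2330 × (1 − 0.002947) / (1 − 0.2330) = 1.099 mg/L

1.1 mg/L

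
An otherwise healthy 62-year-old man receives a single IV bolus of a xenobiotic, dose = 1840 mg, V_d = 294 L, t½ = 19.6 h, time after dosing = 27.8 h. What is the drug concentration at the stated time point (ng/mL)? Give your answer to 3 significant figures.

C₀ = Dose / Vd = 1840 / 294 = 6.259 mg/L
k = ln2 / t½ = 0.693147 / 19.6 = 0.03536 h⁻¹
C = C₀ · e^(−k·t) = 6.259 × e^(−0.03536 × 27.8)
  = 6.259 × 0.3742 = 2.342 mg/L
Convert: 2.342 mg/L × 1000 = 2342 ng/mL

2340 ng/mL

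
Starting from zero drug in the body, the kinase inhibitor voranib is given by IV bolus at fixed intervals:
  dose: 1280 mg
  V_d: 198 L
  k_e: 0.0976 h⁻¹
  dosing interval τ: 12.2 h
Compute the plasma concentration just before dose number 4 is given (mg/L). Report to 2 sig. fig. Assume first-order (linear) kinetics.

C₀ per dose = Dose / Vd = 1280 / 198 = 6.465 mg/L
Fraction remaining after one interval: r = e^(−kτ) = e^(−0.09760 × 12.2) = 0.3040
Before dose 4, 3 doses have been given (aged 1τ, 2τ, 3τ).
C_trough = C₀ × (r + r² + … + r^3) = C₀ × r(1−r^3)/(1−r)
        = 6.465 × 0.3040 × (1 − 0.02809) / (1 − 0.3040) = 2.744 mg/L

2.7 mg/L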